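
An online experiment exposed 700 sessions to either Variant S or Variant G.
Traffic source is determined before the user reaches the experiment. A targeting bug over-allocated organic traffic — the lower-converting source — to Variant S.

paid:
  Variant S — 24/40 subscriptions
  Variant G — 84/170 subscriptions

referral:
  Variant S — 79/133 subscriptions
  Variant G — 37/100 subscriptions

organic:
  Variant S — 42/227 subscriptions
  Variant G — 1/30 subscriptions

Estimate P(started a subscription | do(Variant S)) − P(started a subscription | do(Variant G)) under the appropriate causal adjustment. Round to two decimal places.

The stratified and pooled comparisons disagree (Variant S wins within each traffic source; Variant G wins overall), so the answer turns on the causal role of traffic source.
Traffic source differs across variants for reasons unrelated to any effect of the variant itself, and it separately predicts the outcome — a classic confounder. We must compare within traffic source levels.
Adjusting over the population distribution of traffic source: 0.300·(0.600−0.494) + 0.333·(0.594−0.370) + 0.367·(0.185−0.033) = +0.162.

+0.16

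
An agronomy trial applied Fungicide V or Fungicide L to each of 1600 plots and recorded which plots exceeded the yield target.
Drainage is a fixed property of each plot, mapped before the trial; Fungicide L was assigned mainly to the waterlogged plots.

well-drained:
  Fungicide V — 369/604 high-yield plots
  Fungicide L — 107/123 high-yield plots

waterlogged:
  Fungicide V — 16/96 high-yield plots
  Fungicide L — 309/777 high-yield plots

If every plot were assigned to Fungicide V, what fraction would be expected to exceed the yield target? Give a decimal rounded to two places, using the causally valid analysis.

The stratified and pooled comparisons disagree (Fungicide L wins within each field drainage; Fungicide V wins overall), so the answer turns on the causal role of field drainage.
Nothing the fungicide does changes field drainage; the imbalance is an allocation artefact. With field drainage also predicting the outcome, the pooled figure is confounded, and the within-stratum comparison is the causal one.
Standardising Fungicide V to the population field drainage mix: 0.454·369/604 + 0.546·16/96 = 0.369.

0.37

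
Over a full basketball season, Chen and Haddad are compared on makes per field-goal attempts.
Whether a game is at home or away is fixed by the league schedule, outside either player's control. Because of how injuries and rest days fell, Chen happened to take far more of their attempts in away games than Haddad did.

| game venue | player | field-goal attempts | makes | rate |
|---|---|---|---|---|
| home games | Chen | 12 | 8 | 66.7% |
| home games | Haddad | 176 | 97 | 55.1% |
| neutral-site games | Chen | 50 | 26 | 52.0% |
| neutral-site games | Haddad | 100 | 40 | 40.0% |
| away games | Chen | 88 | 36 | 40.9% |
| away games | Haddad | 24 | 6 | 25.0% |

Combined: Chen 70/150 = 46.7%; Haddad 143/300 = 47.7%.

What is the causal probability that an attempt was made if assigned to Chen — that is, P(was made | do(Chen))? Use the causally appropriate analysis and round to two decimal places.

0.55

Game venue differs across players for reasons unrelated to any effect of the player itself, and it separately predicts the outcome — a classic confounder. We must compare within game venue levels.
Standardising Chen to the population game venue mix: 0.418·8/12 + 0.333·26/50 + 0.249·36/88 = 0.554.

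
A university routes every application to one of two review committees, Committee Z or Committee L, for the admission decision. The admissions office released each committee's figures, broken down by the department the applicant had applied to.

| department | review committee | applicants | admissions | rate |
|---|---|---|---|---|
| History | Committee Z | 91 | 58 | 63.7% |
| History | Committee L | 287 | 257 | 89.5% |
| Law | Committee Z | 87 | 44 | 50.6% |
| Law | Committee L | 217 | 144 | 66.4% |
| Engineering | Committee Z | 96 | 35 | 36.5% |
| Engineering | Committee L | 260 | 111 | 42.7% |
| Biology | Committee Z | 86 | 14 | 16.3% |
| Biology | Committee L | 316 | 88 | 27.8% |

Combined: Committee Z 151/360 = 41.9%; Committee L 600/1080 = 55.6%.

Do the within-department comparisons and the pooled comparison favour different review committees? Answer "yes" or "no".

no

Within each department level (History 63.7% vs 89.5%; Law 50.6% vs 66.4%; Engineering 36.5% vs 42.7%; Biology 16.3% vs 27.8%), Committee L has the higher rate every time. Pooled: 41.9% vs 55.6% — Committee L has the higher rate overall. They agree.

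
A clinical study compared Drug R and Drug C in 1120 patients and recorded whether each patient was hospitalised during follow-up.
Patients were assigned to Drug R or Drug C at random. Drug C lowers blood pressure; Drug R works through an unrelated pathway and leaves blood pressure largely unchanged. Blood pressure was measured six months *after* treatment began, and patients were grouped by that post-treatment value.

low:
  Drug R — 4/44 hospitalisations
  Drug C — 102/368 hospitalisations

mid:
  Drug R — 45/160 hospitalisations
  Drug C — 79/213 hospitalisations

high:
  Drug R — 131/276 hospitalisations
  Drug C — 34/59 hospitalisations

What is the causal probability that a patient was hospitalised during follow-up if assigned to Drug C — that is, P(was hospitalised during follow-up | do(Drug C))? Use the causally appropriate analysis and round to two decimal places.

Blood pressure lies on the pathway drug → blood pressure → outcome, so adjusting for it blocks the indirect effect. For the total causal effect of drug, use the unadjusted pooled rates.
So P(outcome | do(Drug C)) is just the pooled rate for Drug C: 215/640 = 0.336.

0.34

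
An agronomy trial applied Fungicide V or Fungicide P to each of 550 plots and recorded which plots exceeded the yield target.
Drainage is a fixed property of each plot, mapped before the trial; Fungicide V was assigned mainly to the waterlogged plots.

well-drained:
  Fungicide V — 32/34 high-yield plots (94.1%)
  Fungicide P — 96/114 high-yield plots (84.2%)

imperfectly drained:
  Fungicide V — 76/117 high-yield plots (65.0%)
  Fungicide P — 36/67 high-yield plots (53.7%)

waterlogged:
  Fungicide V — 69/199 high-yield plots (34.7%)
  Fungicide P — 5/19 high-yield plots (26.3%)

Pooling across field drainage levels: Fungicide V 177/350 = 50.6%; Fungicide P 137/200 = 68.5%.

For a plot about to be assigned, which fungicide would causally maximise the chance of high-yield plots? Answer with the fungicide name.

Fungicide V is higher inside every field drainage stratum but Fungicide P is higher in aggregate. Whether to stratify depends on how field drainage relates to the fungicide.
Field drainage differs across fungicides for reasons unrelated to any effect of the fungicide itself, and it separately predicts the outcome — a classic confounder. We must compare within field drainage levels.
Within each level — well-drained: 94.1% vs 84.2%; imperfectly drained: 65.0% vs 53.7%; waterlogged: 34.7% vs 26.3% — Fungicide V is higher every time.

Fungicide V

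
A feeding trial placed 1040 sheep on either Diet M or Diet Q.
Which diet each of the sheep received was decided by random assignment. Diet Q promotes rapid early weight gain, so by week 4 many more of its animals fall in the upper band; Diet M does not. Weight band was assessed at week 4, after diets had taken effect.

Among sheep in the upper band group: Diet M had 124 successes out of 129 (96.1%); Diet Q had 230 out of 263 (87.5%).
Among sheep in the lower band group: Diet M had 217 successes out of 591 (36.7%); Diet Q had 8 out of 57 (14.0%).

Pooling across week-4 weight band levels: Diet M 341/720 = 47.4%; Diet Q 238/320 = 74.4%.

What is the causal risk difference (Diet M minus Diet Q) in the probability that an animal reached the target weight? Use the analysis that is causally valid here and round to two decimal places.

Week-4 weight band is recorded after the diet and is itself shifted by it — it sits on the causal path from diet to outcome. Conditioning on a mediator would strip out part of the effect we want; the pooled comparison gives the total causal effect.
The causal difference is the pooled difference: 0.474 − 0.744 = -0.270.

-0.27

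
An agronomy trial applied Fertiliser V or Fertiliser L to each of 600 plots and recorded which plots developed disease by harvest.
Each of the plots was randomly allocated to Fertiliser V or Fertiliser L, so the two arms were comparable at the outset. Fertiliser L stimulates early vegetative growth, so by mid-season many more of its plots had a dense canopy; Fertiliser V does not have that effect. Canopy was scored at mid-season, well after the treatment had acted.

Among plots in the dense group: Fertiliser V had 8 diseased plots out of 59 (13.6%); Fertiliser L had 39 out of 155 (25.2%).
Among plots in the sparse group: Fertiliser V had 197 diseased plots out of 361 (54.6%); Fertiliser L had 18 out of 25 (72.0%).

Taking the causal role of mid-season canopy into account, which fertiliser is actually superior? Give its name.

Fertiliser L

The stratified and pooled comparisons disagree (Fertiliser V wins within each mid-season canopy; Fertiliser L wins overall), so the answer turns on the causal role of mid-season canopy.
Mid-season canopy here is a post-treatment variable shaped by the fertiliser; conditioning on it would introduce bias rather than remove it. The overall comparison is the causal one.
Pooled: Fertiliser V 48.8% vs Fertiliser L 31.7%; Fertiliser L is lower overall.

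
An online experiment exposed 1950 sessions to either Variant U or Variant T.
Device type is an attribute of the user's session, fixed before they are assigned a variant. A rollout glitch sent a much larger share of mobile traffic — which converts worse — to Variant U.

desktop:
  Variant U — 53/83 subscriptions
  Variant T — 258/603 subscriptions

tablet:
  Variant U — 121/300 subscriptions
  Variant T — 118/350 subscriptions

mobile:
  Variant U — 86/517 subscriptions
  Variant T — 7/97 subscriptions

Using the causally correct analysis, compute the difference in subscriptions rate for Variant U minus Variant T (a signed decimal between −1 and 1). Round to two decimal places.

+0.13

Variant U is higher inside every device type stratum but Variant T is higher in aggregate. Whether to stratify depends on how device type relates to the variant.
Since device type is a pre-existing factor (not a product of the variant) and it affects the outcome on its own, it is a confounder. The stratified rates, not the pooled rate, identify the causal effect.
Adjusting over the population distribution of device type: 0.352·(0.639−0.428) + 0.333·(0.403−0.337) + 0.315·(0.166−0.072) = +0.126.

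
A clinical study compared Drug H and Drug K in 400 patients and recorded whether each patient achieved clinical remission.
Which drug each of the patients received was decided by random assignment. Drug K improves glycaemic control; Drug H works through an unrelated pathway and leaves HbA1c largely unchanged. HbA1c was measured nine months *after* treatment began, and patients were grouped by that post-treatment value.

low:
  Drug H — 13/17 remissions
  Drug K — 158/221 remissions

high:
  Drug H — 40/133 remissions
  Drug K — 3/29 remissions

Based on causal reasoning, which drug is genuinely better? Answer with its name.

The stratified and pooled comparisons disagree (Drug H wins within each HbA1c; Drug K wins overall), so the answer turns on the causal role of HbA1c.
HbA1c is recorded after the drug and is itself shifted by it — it sits on the causal path from drug to outcome. Conditioning on a mediator would strip out part of the effect we want; the pooled comparison gives the total causal effect.
Pooled: Drug H 35.3% vs Drug K 64.4%; Drug K is higher overall.

Drug K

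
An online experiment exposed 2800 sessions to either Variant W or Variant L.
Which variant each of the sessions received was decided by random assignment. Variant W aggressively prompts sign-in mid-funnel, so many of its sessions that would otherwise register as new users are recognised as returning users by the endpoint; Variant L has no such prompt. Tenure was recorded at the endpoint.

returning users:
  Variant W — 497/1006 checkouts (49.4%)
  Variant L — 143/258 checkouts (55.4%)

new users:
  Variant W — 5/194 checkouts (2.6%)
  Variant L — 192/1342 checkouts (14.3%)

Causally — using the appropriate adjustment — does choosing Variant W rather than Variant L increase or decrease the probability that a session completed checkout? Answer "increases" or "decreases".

increases

User tenure lies on the pathway variant → user tenure → outcome, so adjusting for it blocks the indirect effect. For the total causal effect of variant, use the unadjusted pooled rates.
Pooled: Variant W 41.8% vs Variant L 20.9%; Variant W is higher overall.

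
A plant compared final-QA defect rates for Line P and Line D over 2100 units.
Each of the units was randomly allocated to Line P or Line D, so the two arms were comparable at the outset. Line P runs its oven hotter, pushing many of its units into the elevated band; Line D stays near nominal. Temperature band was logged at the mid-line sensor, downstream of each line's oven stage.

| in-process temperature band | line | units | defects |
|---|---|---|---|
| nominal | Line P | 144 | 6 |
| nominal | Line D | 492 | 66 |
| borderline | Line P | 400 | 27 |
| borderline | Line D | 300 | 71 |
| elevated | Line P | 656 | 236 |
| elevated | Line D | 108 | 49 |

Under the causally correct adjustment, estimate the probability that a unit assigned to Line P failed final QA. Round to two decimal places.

Stratifying would compare lines among units the lines themselves sorted into in-process temperature band groups — a form of selection on an intermediate. The unconditioned pooled rates give the total causal effect.
So P(outcome | do(Line P)) is just the pooled rate for Line P: 269/1200 = 0.224.

0.22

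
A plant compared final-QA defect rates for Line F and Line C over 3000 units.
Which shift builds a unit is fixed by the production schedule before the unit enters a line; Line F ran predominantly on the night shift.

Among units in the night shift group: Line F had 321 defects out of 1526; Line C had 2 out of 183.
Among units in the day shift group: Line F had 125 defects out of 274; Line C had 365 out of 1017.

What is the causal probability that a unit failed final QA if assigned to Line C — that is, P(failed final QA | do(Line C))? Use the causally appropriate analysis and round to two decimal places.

The stratified and pooled comparisons disagree (Line C wins within each shift; Line F wins overall), so the answer turns on the causal role of shift.
Since shift is a pre-existing factor (not a product of the line) and it affects the outcome on its own, it is a confounder. The stratified rates, not the pooled rate, identify the causal effect.
Standardising Line C to the population shift mix: 0.570·2/183 + 0.430·365/1017 = 0.161.

0.16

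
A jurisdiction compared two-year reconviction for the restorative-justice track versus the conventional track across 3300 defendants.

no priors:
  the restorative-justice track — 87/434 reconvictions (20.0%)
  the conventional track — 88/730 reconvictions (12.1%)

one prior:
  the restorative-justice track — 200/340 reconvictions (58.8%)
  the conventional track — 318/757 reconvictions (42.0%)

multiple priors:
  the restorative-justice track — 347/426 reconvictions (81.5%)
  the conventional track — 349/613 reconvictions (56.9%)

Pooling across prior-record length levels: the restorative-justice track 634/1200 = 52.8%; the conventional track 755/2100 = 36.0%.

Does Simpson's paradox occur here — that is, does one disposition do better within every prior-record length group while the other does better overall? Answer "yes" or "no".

no

Within each prior-record length level (no priors 20.0% vs 12.1%; one prior 58.8% vs 42.0%; multiple priors 81.5% vs 56.9%), the conventional track has the lower rate every time. Pooled: 52.8% vs 36.0% — the conventional track has the lower rate overall. They agree.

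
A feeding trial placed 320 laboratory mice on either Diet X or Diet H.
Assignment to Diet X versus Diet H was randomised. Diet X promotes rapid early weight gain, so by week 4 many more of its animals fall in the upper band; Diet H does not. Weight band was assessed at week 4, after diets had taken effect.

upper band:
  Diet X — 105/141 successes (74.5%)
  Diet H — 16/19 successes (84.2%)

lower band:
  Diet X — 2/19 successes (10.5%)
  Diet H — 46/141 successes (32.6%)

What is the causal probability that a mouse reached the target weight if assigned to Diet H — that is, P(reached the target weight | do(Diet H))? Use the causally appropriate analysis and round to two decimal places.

Because the diet influences week-4 weight band, week-4 weight band is a post-treatment mediator, not a confounder. Stratifying on it would bias the estimate; the causal effect is the crude pooled difference.
So P(outcome | do(Diet H)) is just the pooled rate for Diet H: 62/160 = 0.388.

0.39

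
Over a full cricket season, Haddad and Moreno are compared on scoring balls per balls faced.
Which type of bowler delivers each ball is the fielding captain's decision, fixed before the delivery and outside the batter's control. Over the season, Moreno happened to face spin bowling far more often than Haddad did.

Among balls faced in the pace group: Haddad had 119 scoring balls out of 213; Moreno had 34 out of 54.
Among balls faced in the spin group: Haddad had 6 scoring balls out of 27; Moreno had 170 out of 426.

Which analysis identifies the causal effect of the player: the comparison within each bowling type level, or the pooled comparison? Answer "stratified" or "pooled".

Here bowling type is a common cause — it drives both which player a case falls under and the outcome. The crude comparison mixes populations; the stratum-specific rates are the causally relevant ones.
Within each level — pace: 55.9% vs 63.0%; spin: 22.2% vs 39.9% — Moreno is higher every time.

stratified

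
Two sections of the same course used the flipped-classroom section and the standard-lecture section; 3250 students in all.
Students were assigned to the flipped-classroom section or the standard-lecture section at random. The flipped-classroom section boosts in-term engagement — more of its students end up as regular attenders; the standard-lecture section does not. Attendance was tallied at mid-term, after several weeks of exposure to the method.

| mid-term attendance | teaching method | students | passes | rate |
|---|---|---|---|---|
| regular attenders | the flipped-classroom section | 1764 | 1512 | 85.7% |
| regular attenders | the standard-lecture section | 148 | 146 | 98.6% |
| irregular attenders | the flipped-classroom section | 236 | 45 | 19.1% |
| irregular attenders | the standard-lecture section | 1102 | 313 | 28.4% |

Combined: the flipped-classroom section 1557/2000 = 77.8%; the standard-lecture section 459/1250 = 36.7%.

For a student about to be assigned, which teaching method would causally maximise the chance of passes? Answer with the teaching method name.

the flipped-classroom section

Mid-term attendance is recorded after the teaching method and is itself shifted by it — it sits on the causal path from teaching method to outcome. Conditioning on a mediator would strip out part of the effect we want; the pooled comparison gives the total causal effect.
Pooled: the flipped-classroom section 77.8% vs the standard-lecture section 36.7%; the flipped-classroom section is higher overall.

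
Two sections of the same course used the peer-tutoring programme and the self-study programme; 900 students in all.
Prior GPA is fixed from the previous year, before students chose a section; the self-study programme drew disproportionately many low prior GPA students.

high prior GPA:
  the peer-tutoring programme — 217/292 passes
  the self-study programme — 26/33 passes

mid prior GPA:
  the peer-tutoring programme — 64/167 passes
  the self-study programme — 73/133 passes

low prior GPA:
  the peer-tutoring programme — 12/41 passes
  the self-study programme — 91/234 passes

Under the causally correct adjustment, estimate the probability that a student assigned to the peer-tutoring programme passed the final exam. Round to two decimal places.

0.49

The prior GPA band-specific comparison favours the self-study programme throughout, but the pooled figures favour the peer-tutoring programme. The question is whether to condition on prior GPA band.
Prior GPA band is set before the teaching method has any effect — it is not caused by the teaching method — and it independently drives the outcome. That makes it a confounder, so the causal comparison is within prior GPA band levels.
Standardising the peer-tutoring programme to the population prior GPA band mix: 0.361·217/292 + 0.333·64/167 + 0.306·12/41 = 0.486.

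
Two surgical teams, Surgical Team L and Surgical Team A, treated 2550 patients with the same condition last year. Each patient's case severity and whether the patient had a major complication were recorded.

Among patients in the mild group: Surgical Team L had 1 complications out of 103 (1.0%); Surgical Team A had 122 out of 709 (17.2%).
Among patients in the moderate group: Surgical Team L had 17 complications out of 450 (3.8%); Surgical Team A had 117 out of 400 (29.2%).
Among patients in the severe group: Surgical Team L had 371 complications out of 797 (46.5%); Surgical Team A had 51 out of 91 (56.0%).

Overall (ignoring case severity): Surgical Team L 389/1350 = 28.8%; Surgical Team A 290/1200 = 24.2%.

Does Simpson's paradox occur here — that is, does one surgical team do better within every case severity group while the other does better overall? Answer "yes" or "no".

Within each case severity level (mild 1.0% vs 17.2%; moderate 3.8% vs 29.2%; severe 46.5% vs 56.0%), Surgical Team L has the lower rate every time. Pooled: 28.8% vs 24.2% — Surgical Team A has the lower rate overall. The two comparisons disagree.

yes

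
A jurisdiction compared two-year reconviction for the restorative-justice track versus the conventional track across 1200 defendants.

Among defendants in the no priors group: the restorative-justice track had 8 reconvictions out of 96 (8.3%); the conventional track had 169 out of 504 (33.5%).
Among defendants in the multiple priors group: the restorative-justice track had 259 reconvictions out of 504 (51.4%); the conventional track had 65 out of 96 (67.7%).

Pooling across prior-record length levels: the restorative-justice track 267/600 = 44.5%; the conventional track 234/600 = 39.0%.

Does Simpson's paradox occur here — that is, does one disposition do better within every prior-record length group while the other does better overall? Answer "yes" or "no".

Within each prior-record length level (no priors 8.3% vs 33.5%; multiple priors 51.4% vs 67.7%), the restorative-justice track has the lower rate every time. Pooled: 44.5% vs 39.0% — the conventional track has the lower rate overall. The two comparisons disagree.

yes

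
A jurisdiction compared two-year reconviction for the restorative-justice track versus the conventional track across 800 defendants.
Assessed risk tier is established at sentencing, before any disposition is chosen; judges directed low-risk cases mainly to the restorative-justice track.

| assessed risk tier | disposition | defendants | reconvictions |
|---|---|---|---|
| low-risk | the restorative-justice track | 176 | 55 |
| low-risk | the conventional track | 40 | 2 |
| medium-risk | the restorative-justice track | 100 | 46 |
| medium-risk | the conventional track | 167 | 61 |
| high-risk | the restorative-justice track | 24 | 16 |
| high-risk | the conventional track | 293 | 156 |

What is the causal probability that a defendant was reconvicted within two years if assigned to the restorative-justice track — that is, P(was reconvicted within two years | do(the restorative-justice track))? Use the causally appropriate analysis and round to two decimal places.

Since assessed risk tier is a pre-existing factor (not a product of the disposition) and it affects the outcome on its own, it is a confounder. The stratified rates, not the pooled rate, identify the causal effect.
Standardising the restorative-justice track to the population assessed risk tier mix: 0.270·55/176 + 0.334·46/100 + 0.396·16/24 = 0.502.

0.50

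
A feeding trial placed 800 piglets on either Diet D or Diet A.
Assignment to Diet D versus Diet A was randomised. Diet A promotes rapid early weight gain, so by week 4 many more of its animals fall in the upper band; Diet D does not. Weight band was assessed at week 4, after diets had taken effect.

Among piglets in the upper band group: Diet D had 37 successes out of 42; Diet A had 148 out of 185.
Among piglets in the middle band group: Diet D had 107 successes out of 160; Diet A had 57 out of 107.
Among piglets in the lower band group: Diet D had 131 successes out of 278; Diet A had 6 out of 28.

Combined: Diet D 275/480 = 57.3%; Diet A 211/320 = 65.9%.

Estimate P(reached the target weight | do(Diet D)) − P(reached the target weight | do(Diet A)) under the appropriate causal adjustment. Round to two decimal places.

Week-4 weight band lies on the pathway diet → week-4 weight band → outcome, so adjusting for it blocks the indirect effect. For the total causal effect of diet, use the unadjusted pooled rates.
The causal difference is the pooled difference: 0.573 − 0.659 = -0.086.

-0.09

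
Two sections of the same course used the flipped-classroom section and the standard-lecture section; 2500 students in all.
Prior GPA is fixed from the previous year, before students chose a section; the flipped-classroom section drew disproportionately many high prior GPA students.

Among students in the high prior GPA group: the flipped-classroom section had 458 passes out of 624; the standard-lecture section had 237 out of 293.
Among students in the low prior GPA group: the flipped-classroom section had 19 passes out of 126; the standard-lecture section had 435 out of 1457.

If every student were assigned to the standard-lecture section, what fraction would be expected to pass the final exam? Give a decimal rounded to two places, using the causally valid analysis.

the standard-lecture section is higher inside every prior GPA band stratum but the flipped-classroom section is higher in aggregate. Whether to stratify depends on how prior GPA band relates to the teaching method.
Prior GPA band satisfies the back-door criterion: it is not a descendant of the teaching method, and it blocks the spurious path from teaching method to outcome. Adjusting for it (i.e., using the within-prior GPA band rates) gives the causal effect.
Standardising the standard-lecture section to the population prior GPA band mix: 0.367·237/293 + 0.633·435/1457 = 0.486.

0.49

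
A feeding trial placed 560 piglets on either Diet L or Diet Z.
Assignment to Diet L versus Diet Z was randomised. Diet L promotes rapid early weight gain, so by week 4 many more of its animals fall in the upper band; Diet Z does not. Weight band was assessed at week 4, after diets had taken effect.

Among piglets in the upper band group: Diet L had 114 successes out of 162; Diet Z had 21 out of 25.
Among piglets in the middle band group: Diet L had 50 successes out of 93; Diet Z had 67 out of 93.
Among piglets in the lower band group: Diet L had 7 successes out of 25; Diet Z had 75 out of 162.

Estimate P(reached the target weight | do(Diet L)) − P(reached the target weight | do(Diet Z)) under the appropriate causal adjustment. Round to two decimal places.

The distribution of week-4 weight band is itself part of what the diet does — it is an intermediate outcome. Holding it fixed would remove that part of the effect; the total effect is the pooled difference.
The causal difference is the pooled difference: 0.611 − 0.582 = +0.029.

+0.03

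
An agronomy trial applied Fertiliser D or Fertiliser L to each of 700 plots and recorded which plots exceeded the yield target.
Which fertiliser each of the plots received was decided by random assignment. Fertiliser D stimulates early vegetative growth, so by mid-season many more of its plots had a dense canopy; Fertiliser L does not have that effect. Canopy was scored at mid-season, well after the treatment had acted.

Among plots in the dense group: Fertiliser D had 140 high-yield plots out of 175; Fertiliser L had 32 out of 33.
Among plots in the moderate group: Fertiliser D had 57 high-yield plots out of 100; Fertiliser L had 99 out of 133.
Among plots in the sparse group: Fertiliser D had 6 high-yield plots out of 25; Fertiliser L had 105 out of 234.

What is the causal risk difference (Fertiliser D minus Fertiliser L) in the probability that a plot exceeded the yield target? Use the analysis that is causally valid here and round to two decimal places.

Mid-season canopy here is a post-treatment variable shaped by the fertiliser; conditioning on it would introduce bias rather than remove it. The overall comparison is the causal one.
The causal difference is the pooled difference: 0.677 − 0.590 = +0.087.

+0.09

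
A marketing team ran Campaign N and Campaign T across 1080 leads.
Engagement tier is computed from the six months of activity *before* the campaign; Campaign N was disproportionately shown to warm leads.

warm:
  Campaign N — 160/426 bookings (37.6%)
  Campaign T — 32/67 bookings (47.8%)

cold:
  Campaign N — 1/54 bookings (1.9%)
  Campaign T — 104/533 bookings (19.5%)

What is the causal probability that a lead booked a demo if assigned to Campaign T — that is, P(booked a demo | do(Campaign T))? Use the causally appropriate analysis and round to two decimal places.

0.32

Campaign T is higher inside every engagement tier stratum but Campaign N is higher in aggregate. Whether to stratify depends on how engagement tier relates to the campaign.
Since engagement tier is a pre-existing factor (not a product of the campaign) and it affects the outcome on its own, it is a confounder. The stratified rates, not the pooled rate, identify the causal effect.
Standardising Campaign T to the population engagement tier mix: 0.456·32/67 + 0.544·104/533 = 0.324.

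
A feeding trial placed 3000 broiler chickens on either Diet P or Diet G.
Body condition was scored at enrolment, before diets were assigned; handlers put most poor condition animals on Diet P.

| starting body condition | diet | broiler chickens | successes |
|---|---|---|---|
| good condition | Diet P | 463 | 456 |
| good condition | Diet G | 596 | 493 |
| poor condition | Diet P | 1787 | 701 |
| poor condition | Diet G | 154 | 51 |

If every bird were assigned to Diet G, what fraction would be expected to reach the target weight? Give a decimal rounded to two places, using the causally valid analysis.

0.51

Starting body condition differs across diets for reasons unrelated to any effect of the diet itself, and it separately predicts the outcome — a classic confounder. We must compare within starting body condition levels.
Standardising Diet G to the population starting body condition mix: 0.353·493/596 + 0.647·51/154 = 0.506.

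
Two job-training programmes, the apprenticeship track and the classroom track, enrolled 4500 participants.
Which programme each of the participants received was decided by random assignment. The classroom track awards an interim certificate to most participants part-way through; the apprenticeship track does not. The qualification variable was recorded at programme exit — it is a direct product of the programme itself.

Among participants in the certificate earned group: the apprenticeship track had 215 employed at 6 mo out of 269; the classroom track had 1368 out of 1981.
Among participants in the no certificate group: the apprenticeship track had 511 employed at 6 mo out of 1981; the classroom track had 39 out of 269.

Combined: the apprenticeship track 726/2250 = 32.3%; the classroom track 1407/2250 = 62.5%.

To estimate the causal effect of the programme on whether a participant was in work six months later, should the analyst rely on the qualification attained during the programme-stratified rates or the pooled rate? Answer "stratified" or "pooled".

pooled

Because the programme influences qualification attained during the programme, qualification attained during the programme is a post-treatment mediator, not a confounder. Stratifying on it would bias the estimate; the causal effect is the crude pooled difference.
Pooled: the apprenticeship track 32.3% vs the classroom track 62.5%; the classroom track is higher overall.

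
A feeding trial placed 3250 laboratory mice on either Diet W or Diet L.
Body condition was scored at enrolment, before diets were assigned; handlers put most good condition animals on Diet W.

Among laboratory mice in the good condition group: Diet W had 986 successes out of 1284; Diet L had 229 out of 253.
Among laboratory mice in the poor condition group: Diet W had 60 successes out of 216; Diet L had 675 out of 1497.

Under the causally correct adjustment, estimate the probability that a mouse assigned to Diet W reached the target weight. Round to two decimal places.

The imbalance in starting body condition arose from how laboratory mice were allocated, not from anything the diet did; and starting body condition independently affects the outcome. The pooled gap is confounded — condition on starting body condition.
Standardising Diet W to the population starting body condition mix: 0.473·986/1284 + 0.527·60/216 = 0.510.

0.51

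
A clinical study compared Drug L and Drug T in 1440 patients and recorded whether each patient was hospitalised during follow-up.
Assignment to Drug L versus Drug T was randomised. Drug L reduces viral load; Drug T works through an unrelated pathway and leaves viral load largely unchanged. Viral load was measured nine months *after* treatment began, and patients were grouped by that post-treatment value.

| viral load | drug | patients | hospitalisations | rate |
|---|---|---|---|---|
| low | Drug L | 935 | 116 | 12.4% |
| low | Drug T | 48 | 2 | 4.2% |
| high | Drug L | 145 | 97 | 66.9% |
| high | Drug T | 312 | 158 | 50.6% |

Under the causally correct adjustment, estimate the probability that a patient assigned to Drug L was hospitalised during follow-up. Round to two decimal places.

0.20

Stratifying would compare drugs among patients the drugs themselves sorted into viral load groups — a form of selection on an intermediate. The unconditioned pooled rates give the total causal effect.
So P(outcome | do(Drug L)) is just the pooled rate for Drug L: 213/1080 = 0.197.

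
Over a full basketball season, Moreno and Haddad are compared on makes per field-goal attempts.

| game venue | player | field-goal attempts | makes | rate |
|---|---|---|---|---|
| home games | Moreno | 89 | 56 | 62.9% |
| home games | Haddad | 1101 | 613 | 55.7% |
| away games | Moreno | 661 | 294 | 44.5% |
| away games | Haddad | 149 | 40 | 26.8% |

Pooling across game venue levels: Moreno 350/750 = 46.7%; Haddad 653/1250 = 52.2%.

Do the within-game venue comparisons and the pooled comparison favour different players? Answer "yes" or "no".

Within each game venue level (home games 62.9% vs 55.7%; away games 44.5% vs 26.8%), Moreno has the higher rate every time. Pooled: 46.7% vs 52.2% — Haddad has the higher rate overall. The two comparisons disagree.

yes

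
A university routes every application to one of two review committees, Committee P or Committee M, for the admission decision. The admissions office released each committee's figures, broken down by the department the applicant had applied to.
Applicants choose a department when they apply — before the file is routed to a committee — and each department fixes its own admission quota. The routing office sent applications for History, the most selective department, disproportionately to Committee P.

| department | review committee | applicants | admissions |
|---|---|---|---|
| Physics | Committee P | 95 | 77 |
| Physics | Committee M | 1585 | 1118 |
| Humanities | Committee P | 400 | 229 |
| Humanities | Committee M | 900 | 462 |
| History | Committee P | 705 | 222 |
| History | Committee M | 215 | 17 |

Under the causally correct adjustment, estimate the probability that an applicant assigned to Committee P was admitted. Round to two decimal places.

The stratified and pooled comparisons disagree (Committee P wins within each department; Committee M wins overall), so the answer turns on the causal role of department.
Department is set before the review committee has any effect — it is not caused by the review committee — and it independently drives the outcome. That makes it a confounder, so the causal comparison is within department levels.
Standardising Committee P to the population department mix: 0.431·77/95 + 0.333·229/400 + 0.236·222/705 = 0.614.

0.61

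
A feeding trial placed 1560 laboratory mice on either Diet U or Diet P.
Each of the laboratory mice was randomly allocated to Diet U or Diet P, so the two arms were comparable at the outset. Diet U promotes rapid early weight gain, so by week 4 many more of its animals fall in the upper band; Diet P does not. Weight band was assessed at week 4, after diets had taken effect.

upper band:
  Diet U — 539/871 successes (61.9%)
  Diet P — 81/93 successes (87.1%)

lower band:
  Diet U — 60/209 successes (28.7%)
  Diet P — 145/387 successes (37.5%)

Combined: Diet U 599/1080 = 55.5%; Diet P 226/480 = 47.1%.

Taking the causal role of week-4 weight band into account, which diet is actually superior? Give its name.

Week-4 weight band is downstream of the diet. One should not condition on a consequence of treatment, so the overall rates are the right comparison.
Pooled: Diet U 55.5% vs Diet P 47.1%; Diet U is higher overall.

Diet U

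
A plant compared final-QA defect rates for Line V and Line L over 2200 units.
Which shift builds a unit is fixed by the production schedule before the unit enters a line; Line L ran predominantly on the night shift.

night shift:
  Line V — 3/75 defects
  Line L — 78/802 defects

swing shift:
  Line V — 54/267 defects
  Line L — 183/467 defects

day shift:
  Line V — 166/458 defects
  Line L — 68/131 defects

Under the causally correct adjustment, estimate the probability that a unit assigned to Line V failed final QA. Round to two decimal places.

0.18

The shift-specific comparison favours Line V throughout, but the pooled figures favour Line L. The question is whether to condition on shift.
Shift satisfies the back-door criterion: it is not a descendant of the line, and it blocks the spurious path from line to outcome. Adjusting for it (i.e., using the within-shift rates) gives the causal effect.
Standardising Line V to the population shift mix: 0.399·3/75 + 0.334·54/267 + 0.268·166/458 = 0.180.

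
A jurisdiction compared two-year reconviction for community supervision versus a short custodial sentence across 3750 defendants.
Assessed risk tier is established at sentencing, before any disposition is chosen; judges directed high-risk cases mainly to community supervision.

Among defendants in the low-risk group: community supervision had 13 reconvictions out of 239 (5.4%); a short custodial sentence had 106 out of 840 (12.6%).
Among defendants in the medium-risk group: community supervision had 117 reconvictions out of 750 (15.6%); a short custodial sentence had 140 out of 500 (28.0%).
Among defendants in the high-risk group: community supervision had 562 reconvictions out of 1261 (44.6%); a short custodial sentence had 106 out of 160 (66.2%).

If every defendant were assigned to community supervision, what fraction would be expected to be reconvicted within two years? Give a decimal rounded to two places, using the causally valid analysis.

0.24

The assessed risk tier-specific comparison favours community supervision throughout, but the pooled figures favour a short custodial sentence. The question is whether to condition on assessed risk tier.
Since assessed risk tier is a pre-existing factor (not a product of the disposition) and it affects the outcome on its own, it is a confounder. The stratified rates, not the pooled rate, identify the causal effect.
Standardising community supervision to the population assessed risk tier mix: 0.288·13/239 + 0.333·117/750 + 0.379·562/1261 = 0.237.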